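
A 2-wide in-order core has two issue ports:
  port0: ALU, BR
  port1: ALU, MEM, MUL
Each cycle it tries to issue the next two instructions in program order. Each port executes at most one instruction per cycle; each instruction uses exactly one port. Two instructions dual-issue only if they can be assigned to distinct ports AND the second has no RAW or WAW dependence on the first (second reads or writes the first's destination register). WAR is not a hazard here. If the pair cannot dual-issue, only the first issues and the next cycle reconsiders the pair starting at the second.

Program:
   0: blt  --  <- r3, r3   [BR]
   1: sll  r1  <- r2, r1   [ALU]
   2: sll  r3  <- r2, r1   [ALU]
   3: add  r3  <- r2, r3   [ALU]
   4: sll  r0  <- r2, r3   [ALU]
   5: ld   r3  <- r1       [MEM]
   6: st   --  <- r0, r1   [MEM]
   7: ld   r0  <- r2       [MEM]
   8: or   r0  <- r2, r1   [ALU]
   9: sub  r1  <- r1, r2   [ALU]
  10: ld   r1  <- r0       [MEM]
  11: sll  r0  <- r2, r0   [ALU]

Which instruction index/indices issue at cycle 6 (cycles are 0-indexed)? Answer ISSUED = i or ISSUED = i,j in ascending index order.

ISSUED = 8,9

  cy0 -> i0/i1 (blt/sll) 2-wide
  cy1 -> i2 (sll) RAW+WAW r3
  cy2 -> i3 (add) RAW r3
  cy3 -> i4/i5 (sll/ld) 2-wide
  cy4 -> i6 (st) no-port MEM/MEM
  cy5 -> i7 (ld) WAW r0
  cy6 -> i8/i9 (or/sub) 2-wide
  cy7 -> i10/i11 (ld/sll) 2-wide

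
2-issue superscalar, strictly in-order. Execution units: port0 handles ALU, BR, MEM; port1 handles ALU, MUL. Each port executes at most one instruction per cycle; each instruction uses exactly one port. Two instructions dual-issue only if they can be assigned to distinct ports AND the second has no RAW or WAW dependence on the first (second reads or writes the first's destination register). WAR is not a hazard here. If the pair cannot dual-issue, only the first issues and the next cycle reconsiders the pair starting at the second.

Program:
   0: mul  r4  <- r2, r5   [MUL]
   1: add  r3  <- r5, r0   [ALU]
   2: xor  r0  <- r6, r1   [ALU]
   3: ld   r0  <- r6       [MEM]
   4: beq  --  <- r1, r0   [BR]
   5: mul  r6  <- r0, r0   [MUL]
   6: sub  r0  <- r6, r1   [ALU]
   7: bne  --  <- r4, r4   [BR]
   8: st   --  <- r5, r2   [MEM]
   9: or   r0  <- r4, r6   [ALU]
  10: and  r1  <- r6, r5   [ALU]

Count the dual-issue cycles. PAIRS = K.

PAIRS = 4

#0 head=0: mul.MUL/add.ALU i0,i1 pair
#1 head=2: xor.ALU i2 WAW r0
#2 head=3: ld.MEM i3 no-port MEM/BR
#3 head=4: beq.BR/mul.MUL i4,i5 pair
#4 head=6: sub.ALU/bne.BR i6,i7 pair
#5 head=8: st.MEM/or.ALU i8,i9 pair
#6 head=10: and.ALU i10 tail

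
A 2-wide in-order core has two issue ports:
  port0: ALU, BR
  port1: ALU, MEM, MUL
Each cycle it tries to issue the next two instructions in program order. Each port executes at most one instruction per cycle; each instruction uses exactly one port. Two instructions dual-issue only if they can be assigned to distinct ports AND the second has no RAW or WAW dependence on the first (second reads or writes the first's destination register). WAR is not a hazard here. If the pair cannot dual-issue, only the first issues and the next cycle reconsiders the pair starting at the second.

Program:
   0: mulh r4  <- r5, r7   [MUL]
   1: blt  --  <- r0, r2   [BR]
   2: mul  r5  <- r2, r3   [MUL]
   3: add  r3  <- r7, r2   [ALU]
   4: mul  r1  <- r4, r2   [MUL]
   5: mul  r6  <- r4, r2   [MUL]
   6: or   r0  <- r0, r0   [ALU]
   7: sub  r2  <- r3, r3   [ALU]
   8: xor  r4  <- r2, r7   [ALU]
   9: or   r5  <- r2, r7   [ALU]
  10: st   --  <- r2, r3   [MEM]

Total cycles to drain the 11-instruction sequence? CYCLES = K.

CYCLES = 7

#0 head=0: mulh/blt i0/i1 dual
#1 head=2: mul/add i2/i3 dual
#2 head=4: mul i4 no-port MUL/MUL
#3 head=5: mul/or i5/i6 dual
#4 head=7: sub i7 RAW r2
#5 head=8: xor/or i8/i9 dual
#6 head=10: st i10 tail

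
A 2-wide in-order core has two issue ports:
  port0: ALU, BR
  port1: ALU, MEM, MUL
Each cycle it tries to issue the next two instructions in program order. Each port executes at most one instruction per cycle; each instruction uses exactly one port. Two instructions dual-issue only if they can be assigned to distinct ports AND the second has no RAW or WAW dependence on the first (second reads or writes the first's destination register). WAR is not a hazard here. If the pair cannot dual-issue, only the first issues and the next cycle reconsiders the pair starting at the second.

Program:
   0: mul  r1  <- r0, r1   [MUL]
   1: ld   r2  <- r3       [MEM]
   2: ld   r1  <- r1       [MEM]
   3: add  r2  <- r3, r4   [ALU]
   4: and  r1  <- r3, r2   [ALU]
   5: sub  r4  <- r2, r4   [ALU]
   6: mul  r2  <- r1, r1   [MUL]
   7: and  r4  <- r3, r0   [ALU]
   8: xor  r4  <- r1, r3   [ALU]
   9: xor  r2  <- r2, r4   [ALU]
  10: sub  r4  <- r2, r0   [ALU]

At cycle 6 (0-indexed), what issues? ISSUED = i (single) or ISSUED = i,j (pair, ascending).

t=0 i0:mul.MUL ; no-port MUL/MEM
t=1 i1:ld.MEM ; no-port MEM/MEM
t=2 i2,i3:ld.MEM/add.ALU ; pair
t=3 i4,i5:and.ALU/sub.ALU ; pair
t=4 i6,i7:mul.MUL/and.ALU ; pair
t=5 i8:xor.ALU ; RAW r4
t=6 i9:xor.ALU ; RAW r2
t=7 i10:sub.ALU ; tail

ISSUED = 9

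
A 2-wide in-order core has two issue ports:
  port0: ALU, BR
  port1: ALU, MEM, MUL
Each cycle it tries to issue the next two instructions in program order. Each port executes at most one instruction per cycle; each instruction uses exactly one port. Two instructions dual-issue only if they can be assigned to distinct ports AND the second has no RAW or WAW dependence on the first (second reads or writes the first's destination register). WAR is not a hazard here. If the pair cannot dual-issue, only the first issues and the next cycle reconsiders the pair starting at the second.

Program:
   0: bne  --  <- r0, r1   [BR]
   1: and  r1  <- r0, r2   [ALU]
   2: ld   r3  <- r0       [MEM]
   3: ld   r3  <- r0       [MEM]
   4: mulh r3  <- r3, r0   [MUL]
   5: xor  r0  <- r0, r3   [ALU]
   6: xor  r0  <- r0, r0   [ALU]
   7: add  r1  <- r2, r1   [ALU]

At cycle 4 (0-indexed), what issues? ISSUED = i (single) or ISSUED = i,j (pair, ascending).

0. bne and @i0/i1  | pair
1. ld @i2  | no-port MEM/MEM
2. ld @i3  | no-port MEM/MUL
3. mulh @i4  | RAW r3
4. xor @i5  | RAW+WAW r0
5. xor add @i6/i7  | pair

ISSUED = 5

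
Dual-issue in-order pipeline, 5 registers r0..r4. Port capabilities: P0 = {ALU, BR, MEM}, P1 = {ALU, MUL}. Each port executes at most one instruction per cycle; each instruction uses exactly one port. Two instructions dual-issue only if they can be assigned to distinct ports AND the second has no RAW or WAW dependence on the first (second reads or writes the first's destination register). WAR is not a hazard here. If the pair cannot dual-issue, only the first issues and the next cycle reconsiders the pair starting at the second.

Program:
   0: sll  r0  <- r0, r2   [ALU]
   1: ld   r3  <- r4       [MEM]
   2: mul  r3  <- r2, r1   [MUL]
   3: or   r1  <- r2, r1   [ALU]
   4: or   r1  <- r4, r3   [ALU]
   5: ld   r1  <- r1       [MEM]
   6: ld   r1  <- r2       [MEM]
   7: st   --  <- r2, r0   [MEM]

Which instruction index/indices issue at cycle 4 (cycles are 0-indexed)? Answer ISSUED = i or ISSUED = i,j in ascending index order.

#0 head=0: sll.ALU ld.MEM i0/i1 2-wide
#1 head=2: mul.MUL or.ALU i2/i3 2-wide
#2 head=4: or.ALU i4 RAW+WAW r1
#3 head=5: ld.MEM i5 no-port MEM/MEM
#4 head=6: ld.MEM i6 no-port MEM/MEM
#5 head=7: st.MEM i7 tail

ISSUED = 6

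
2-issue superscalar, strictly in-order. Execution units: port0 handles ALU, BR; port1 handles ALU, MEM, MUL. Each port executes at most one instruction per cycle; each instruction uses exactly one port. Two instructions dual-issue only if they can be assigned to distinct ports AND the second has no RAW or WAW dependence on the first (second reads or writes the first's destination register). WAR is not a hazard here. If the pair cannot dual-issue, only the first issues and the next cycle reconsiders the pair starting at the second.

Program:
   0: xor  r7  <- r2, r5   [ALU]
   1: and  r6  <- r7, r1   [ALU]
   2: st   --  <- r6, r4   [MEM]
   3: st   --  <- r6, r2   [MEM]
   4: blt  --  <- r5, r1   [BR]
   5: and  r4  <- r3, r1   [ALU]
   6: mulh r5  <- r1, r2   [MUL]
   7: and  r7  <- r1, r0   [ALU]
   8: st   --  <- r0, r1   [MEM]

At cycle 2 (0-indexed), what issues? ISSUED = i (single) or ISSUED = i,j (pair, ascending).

0. xor @i0  | RAW r7
1. and @i1  | RAW r6
2. st @i2  | no-port MEM/MEM
3. st blt @i3&i4  | 2-wide
4. and mulh @i5&i6  | 2-wide
5. and st @i7&i8  | 2-wide

ISSUED = 2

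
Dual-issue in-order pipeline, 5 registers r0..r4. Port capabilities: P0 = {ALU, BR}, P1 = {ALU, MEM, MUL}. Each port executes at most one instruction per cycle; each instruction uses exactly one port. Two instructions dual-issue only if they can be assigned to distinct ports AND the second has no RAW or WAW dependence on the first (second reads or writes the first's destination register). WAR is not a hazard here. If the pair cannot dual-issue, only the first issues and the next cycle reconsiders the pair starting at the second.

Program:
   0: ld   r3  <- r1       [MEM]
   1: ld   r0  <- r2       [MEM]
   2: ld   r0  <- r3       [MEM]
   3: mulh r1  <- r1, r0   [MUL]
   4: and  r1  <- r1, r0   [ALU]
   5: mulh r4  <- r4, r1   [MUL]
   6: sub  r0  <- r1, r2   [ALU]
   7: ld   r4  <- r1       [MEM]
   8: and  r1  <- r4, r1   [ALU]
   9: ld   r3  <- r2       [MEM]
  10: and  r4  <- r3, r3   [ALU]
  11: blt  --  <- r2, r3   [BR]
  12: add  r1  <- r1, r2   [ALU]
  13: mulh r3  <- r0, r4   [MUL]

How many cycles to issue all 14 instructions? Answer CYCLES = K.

t=0 i0:ld ; no-port MEM/MEM
t=1 i1:ld ; no-port MEM/MEM
t=2 i2:ld ; no-port MEM/MUL
t=3 i3:mulh ; RAW+WAW r1
t=4 i4:and ; RAW r1
t=5 i5&i6:mulh sub ; pair
t=6 i7:ld ; RAW r4
t=7 i8&i9:and ld ; pair
t=8 i10&i11:and blt ; pair
t=9 i12&i13:add mulh ; pair

CYCLES = 10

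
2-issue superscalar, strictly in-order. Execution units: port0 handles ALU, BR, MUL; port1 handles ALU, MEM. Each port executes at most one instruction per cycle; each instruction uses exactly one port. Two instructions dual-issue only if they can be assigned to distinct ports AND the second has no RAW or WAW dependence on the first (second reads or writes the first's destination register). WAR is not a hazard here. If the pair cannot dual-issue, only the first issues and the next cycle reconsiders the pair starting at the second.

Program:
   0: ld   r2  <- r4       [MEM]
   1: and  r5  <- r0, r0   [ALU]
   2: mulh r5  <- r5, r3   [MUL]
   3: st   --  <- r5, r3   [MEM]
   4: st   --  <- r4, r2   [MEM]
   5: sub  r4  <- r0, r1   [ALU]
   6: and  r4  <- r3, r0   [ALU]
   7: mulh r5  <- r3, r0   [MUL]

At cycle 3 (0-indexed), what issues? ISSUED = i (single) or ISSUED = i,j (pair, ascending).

ISSUED = 4,5

[0] i0,i1  ld;and  -- 2-wide
[1] i2  mulh  -- RAW r5
[2] i3  st  -- no-port MEM/MEM
[3] i4,i5  st;sub  -- 2-wide
[4] i6,i7  and;mulh  -- 2-wide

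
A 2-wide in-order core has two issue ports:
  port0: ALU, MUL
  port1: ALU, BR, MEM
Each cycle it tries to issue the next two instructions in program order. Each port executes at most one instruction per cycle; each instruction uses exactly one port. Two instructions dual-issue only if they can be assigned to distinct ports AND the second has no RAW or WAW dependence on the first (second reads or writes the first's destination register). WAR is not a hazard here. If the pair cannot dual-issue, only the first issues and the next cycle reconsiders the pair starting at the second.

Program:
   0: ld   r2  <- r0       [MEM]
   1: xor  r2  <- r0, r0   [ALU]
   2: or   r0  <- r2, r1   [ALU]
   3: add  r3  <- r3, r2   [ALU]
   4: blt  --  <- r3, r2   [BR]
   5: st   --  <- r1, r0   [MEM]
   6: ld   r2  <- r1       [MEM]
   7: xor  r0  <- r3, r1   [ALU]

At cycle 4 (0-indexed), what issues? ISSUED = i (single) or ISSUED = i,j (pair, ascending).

ISSUED = 5

  cy0 -> i0 (ld.MEM) WAW r2
  cy1 -> i1 (xor.ALU) RAW r2
  cy2 -> i2+i3 (or.ALU;add.ALU) pair
  cy3 -> i4 (blt.BR) no-port BR/MEM
  cy4 -> i5 (st.MEM) no-port MEM/MEM
  cy5 -> i6+i7 (ld.MEM;xor.ALU) pair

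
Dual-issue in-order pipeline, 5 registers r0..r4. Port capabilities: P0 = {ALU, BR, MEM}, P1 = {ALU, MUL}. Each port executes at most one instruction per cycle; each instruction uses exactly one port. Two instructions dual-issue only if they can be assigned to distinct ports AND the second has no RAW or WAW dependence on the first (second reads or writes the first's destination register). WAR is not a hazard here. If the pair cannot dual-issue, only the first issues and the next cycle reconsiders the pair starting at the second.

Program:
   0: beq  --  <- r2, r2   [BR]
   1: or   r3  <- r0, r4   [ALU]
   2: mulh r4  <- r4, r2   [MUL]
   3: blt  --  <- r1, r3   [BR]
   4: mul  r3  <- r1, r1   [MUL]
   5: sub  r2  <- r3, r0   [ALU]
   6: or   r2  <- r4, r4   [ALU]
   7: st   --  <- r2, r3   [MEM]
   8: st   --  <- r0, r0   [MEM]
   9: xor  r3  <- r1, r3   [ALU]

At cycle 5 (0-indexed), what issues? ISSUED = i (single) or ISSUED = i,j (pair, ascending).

ISSUED = 7

c0: i0,i1 beq.BR/or.ALU  pair
c1: i2,i3 mulh.MUL/blt.BR  pair
c2: i4 mul.MUL  RAW r3
c3: i5 sub.ALU  WAW r2
c4: i6 or.ALU  RAW r2
c5: i7 st.MEM  no-port MEM/MEM
c6: i8,i9 st.MEM/xor.ALU  pair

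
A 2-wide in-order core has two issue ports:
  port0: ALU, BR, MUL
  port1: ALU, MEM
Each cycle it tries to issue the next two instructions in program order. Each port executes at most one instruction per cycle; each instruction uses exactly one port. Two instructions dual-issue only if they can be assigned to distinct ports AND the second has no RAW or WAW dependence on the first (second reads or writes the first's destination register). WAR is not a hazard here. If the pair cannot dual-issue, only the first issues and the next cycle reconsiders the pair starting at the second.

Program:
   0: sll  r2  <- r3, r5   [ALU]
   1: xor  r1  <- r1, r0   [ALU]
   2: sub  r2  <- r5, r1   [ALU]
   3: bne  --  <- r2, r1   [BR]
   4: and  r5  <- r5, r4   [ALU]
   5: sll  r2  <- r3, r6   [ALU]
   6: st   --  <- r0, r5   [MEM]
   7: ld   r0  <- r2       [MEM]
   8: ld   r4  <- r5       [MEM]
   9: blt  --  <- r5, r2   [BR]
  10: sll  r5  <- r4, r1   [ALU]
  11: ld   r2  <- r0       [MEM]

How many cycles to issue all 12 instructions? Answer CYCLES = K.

CYCLES = 7

c0: i0/i1 sll.ALU;xor.ALU  2-wide
c1: i2 sub.ALU  RAW r2
c2: i3/i4 bne.BR;and.ALU  2-wide
c3: i5/i6 sll.ALU;st.MEM  2-wide
c4: i7 ld.MEM  no-port MEM/MEM
c5: i8/i9 ld.MEM;blt.BR  2-wide
c6: i10/i11 sll.ALU;ld.MEM  2-wide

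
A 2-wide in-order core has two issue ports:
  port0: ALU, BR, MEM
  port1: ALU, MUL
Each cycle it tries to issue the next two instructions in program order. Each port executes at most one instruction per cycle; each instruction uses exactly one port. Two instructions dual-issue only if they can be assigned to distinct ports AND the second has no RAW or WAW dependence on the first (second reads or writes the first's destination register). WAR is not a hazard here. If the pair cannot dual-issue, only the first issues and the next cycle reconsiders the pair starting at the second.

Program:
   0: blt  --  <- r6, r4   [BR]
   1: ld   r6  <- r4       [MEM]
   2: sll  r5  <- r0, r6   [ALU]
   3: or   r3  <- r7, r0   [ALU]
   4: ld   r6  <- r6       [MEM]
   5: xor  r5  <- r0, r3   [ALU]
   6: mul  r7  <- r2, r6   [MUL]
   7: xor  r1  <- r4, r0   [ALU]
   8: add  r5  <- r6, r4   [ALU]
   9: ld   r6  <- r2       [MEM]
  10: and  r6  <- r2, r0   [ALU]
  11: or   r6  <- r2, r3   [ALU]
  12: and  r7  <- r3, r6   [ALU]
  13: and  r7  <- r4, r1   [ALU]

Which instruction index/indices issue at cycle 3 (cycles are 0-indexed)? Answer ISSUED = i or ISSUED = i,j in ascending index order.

[0] i0  blt  -- no-port BR/MEM
[1] i1  ld  -- RAW r6
[2] i2&i3  sll+or  -- pair
[3] i4&i5  ld+xor  -- pair
[4] i6&i7  mul+xor  -- pair
[5] i8&i9  add+ld  -- pair
[6] i10  and  -- WAW r6
[7] i11  or  -- RAW r6
[8] i12  and  -- WAW r7
[9] i13  and  -- tail

ISSUED = 4,5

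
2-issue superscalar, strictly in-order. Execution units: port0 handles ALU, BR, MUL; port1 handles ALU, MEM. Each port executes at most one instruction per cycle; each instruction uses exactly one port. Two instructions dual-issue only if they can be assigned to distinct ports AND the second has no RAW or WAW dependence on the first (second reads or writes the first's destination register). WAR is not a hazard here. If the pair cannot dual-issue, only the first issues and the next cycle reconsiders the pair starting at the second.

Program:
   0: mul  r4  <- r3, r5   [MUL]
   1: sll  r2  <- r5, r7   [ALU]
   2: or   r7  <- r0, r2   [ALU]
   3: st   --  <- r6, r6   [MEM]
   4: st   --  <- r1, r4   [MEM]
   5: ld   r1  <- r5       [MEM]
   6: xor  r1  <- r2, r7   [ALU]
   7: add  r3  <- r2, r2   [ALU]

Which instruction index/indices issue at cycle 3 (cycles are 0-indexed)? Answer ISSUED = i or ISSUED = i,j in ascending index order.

c0: i0/i1 mul.MUL sll.ALU  dual
c1: i2/i3 or.ALU st.MEM  dual
c2: i4 st.MEM  no-port MEM/MEM
c3: i5 ld.MEM  WAW r1
c4: i6/i7 xor.ALU add.ALU  dual

ISSUED = 5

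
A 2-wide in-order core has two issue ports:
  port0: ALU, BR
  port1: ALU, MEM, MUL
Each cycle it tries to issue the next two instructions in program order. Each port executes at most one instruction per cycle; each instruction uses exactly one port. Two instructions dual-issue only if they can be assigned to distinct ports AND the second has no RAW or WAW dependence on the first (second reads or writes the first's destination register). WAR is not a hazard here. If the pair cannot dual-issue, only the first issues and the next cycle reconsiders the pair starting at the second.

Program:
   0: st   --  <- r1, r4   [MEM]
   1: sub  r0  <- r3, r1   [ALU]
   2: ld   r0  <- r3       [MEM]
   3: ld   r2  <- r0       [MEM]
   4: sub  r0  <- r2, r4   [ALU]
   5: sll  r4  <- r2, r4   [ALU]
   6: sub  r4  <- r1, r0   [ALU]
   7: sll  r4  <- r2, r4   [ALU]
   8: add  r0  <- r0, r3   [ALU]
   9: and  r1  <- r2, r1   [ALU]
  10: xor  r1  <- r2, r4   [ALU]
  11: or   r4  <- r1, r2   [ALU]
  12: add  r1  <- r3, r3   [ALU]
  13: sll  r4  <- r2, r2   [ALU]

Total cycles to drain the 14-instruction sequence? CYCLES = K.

t=0 i0/i1:st.MEM/sub.ALU ; dual
t=1 i2:ld.MEM ; no-port MEM/MEM
t=2 i3:ld.MEM ; RAW r2
t=3 i4/i5:sub.ALU/sll.ALU ; dual
t=4 i6:sub.ALU ; RAW+WAW r4
t=5 i7/i8:sll.ALU/add.ALU ; dual
t=6 i9:and.ALU ; WAW r1
t=7 i10:xor.ALU ; RAW r1
t=8 i11/i12:or.ALU/add.ALU ; dual
t=9 i13:sll.ALU ; tail

CYCLES = 10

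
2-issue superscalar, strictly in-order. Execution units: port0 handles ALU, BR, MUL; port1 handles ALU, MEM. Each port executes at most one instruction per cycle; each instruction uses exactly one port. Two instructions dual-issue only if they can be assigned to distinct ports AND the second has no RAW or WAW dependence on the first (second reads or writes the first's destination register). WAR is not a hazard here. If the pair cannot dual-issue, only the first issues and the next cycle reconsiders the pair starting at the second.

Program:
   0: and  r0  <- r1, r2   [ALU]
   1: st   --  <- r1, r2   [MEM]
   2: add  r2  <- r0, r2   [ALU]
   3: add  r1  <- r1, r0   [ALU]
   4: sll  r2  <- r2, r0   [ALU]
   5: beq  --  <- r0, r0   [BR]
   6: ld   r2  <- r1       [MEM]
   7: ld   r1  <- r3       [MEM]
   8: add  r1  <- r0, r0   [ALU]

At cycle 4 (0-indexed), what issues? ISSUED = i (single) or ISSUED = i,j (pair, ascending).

ISSUED = 7

t=0 i0&i1:and st ; dual
t=1 i2&i3:add add ; dual
t=2 i4&i5:sll beq ; dual
t=3 i6:ld ; no-port MEM/MEM
t=4 i7:ld ; WAW r1
t=5 i8:add ; tail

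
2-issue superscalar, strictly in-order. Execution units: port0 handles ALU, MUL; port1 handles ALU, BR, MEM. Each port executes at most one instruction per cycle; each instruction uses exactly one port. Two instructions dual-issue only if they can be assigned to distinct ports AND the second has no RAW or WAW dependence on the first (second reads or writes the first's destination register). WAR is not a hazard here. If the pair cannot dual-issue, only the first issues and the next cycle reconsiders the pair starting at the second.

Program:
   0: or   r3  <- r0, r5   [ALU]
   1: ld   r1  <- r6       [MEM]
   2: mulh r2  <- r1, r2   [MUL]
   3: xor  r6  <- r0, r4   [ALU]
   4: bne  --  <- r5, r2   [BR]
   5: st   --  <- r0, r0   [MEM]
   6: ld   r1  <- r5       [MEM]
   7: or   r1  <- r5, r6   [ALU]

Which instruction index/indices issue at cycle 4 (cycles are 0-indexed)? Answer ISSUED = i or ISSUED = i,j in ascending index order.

ISSUED = 6

c0: i0/i1 or.ALU/ld.MEM  pair
c1: i2/i3 mulh.MUL/xor.ALU  pair
c2: i4 bne.BR  no-port BR/MEM
c3: i5 st.MEM  no-port MEM/MEM
c4: i6 ld.MEM  WAW r1
c5: i7 or.ALU  tail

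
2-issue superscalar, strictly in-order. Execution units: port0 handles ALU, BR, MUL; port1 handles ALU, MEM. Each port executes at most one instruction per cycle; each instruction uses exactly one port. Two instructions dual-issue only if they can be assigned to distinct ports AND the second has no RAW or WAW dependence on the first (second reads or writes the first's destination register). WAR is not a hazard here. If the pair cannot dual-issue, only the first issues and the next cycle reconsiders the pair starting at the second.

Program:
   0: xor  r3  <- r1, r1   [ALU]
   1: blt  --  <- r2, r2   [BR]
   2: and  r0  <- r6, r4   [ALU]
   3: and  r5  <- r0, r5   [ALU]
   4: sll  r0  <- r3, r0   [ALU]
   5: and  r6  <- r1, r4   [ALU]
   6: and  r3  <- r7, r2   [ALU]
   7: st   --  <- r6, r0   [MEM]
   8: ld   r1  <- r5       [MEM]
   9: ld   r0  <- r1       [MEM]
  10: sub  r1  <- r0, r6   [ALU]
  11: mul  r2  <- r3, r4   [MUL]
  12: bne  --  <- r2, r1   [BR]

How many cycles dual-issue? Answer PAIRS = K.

PAIRS = 4

  cy0 -> i0&i1 (xor+blt) dual
  cy1 -> i2 (and) RAW r0
  cy2 -> i3&i4 (and+sll) dual
  cy3 -> i5&i6 (and+and) dual
  cy4 -> i7 (st) no-port MEM/MEM
  cy5 -> i8 (ld) no-port MEM/MEM
  cy6 -> i9 (ld) RAW r0
  cy7 -> i10&i11 (sub+mul) dual
  cy8 -> i12 (bne) tail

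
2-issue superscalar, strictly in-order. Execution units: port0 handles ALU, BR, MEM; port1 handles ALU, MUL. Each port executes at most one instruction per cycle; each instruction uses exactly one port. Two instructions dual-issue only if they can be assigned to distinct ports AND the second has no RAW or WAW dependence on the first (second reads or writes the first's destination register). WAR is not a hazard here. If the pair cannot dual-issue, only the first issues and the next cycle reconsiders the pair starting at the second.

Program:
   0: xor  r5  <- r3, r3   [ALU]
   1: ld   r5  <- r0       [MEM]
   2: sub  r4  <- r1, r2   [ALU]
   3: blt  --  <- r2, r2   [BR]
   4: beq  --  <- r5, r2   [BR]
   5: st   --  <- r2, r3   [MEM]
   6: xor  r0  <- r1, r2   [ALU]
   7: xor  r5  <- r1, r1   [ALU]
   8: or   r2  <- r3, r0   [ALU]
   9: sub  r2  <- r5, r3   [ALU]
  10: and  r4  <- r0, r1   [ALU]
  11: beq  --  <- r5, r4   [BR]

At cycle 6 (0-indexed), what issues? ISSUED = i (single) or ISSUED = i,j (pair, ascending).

[0] i0  xor  -- WAW r5
[1] i1+i2  ld/sub  -- 2-wide
[2] i3  blt  -- no-port BR/BR
[3] i4  beq  -- no-port BR/MEM
[4] i5+i6  st/xor  -- 2-wide
[5] i7+i8  xor/or  -- 2-wide
[6] i9+i10  sub/and  -- 2-wide
[7] i11  beq  -- tail

ISSUED = 9,10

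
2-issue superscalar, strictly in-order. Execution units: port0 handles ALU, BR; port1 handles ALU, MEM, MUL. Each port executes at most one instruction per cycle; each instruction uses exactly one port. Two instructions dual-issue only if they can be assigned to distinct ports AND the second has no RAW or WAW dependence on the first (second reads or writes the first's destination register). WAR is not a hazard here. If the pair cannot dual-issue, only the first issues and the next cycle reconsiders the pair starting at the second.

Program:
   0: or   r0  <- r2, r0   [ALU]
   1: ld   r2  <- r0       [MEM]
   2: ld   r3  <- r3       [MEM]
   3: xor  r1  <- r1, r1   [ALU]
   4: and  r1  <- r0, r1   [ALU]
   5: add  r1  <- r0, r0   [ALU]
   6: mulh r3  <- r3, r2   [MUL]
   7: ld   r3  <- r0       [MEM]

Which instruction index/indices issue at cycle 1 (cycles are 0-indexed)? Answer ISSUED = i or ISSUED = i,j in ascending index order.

t=0 i0:or.ALU ; RAW r0
t=1 i1:ld.MEM ; no-port MEM/MEM
t=2 i2+i3:ld.MEM/xor.ALU ; 2-wide
t=3 i4:and.ALU ; WAW r1
t=4 i5+i6:add.ALU/mulh.MUL ; 2-wide
t=5 i7:ld.MEM ; tail

ISSUED = 1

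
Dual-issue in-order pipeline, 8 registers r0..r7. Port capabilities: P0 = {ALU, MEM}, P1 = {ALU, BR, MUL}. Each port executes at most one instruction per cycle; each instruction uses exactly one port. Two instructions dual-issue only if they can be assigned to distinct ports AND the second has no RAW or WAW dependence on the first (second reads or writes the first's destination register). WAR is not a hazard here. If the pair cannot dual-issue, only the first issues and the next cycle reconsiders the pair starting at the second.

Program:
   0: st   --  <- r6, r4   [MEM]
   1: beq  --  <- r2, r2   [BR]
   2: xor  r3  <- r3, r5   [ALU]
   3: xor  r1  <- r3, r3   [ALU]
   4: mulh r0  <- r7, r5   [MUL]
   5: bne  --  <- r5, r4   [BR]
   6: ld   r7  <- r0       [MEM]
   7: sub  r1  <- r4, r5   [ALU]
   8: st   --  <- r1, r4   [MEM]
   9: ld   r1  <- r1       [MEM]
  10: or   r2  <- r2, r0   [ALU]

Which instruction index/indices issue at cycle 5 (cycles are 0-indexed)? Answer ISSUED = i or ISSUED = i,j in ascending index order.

c0: i0,i1 st;beq  2-wide
c1: i2 xor  RAW r3
c2: i3,i4 xor;mulh  2-wide
c3: i5,i6 bne;ld  2-wide
c4: i7 sub  RAW r1
c5: i8 st  no-port MEM/MEM
c6: i9,i10 ld;or  2-wide

ISSUED = 8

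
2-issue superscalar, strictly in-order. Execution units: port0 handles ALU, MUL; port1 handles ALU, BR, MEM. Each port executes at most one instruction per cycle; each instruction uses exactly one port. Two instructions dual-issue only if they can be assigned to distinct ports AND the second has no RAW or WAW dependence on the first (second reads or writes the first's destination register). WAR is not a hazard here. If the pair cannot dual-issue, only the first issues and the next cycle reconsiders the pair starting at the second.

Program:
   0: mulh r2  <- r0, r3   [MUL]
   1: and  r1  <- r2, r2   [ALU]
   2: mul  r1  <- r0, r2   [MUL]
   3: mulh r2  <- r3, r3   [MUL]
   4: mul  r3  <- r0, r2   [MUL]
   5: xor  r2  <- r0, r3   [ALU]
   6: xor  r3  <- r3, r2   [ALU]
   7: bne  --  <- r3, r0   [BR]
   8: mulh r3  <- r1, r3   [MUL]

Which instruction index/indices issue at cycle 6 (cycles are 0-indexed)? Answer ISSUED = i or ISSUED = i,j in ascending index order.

[0] i0  mulh.MUL  -- RAW r2
[1] i1  and.ALU  -- WAW r1
[2] i2  mul.MUL  -- no-port MUL/MUL
[3] i3  mulh.MUL  -- no-port MUL/MUL
[4] i4  mul.MUL  -- RAW r3
[5] i5  xor.ALU  -- RAW r2
[6] i6  xor.ALU  -- RAW r3
[7] i7/i8  bne.BR mulh.MUL  -- pair

ISSUED = 6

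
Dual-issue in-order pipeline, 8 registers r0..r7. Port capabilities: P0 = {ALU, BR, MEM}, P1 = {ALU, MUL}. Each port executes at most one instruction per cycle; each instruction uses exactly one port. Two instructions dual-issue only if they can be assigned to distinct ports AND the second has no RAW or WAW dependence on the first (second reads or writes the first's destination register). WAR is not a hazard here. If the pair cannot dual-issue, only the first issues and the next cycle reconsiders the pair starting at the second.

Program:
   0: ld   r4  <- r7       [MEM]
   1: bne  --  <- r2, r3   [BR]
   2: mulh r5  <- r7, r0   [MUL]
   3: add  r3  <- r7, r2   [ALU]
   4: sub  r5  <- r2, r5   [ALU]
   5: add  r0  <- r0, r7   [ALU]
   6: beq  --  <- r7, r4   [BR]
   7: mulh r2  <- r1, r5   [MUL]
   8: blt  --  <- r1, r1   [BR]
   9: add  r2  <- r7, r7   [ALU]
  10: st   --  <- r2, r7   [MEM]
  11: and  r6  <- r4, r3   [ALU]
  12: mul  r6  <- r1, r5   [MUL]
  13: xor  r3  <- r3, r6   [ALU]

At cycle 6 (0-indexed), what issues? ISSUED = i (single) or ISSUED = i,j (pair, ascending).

0. ld.MEM @i0  | no-port MEM/BR
1. bne.BR/mulh.MUL @i1/i2  | 2-wide
2. add.ALU/sub.ALU @i3/i4  | 2-wide
3. add.ALU/beq.BR @i5/i6  | 2-wide
4. mulh.MUL/blt.BR @i7/i8  | 2-wide
5. add.ALU @i9  | RAW r2
6. st.MEM/and.ALU @i10/i11  | 2-wide
7. mul.MUL @i12  | RAW r6
8. xor.ALU @i13  | tail

ISSUED = 10,11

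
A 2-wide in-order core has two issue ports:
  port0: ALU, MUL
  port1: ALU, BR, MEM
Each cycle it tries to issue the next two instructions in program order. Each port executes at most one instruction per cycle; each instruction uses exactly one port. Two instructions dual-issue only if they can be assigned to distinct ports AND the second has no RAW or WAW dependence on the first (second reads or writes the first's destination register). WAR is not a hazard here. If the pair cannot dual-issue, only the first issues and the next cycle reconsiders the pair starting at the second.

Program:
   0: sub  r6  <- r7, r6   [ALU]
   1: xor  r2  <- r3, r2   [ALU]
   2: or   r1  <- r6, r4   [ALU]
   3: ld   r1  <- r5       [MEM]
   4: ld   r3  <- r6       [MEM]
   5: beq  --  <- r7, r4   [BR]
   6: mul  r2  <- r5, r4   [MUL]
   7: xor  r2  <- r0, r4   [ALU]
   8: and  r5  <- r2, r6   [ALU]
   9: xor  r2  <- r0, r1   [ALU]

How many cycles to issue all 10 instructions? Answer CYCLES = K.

CYCLES = 7

[0] i0/i1  sub/xor  -- 2-wide
[1] i2  or  -- WAW r1
[2] i3  ld  -- no-port MEM/MEM
[3] i4  ld  -- no-port MEM/BR
[4] i5/i6  beq/mul  -- 2-wide
[5] i7  xor  -- RAW r2
[6] i8/i9  and/xor  -- 2-wide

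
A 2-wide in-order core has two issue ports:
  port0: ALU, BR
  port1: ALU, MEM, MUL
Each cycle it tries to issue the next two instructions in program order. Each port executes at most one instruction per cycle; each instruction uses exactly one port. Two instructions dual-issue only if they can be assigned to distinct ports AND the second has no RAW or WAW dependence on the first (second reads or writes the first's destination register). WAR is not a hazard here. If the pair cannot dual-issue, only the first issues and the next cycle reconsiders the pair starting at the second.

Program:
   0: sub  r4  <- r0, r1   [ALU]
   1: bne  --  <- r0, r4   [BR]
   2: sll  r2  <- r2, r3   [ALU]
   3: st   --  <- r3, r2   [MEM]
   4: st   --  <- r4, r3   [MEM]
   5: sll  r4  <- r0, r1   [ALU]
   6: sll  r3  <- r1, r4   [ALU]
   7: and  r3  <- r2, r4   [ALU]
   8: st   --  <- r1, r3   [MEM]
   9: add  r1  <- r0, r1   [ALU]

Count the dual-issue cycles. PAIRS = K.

  cy0 -> i0 (sub) RAW r4
  cy1 -> i1/i2 (bne;sll) 2-wide
  cy2 -> i3 (st) no-port MEM/MEM
  cy3 -> i4/i5 (st;sll) 2-wide
  cy4 -> i6 (sll) WAW r3
  cy5 -> i7 (and) RAW r3
  cy6 -> i8/i9 (st;add) 2-wide

PAIRS = 3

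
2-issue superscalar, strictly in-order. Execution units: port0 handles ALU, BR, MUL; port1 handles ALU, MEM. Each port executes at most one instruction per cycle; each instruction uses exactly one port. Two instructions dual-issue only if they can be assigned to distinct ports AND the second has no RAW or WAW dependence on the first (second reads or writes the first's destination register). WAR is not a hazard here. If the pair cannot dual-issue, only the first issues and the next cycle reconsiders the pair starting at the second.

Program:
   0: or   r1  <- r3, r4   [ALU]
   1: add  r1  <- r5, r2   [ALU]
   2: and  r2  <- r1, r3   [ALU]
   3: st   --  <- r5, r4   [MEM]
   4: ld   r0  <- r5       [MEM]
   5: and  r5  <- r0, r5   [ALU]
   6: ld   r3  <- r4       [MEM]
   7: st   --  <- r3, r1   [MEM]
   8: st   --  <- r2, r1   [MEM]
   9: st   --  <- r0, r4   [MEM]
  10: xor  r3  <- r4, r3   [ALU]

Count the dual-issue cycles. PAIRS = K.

PAIRS = 3

t=0 i0:or.ALU ; WAW r1
t=1 i1:add.ALU ; RAW r1
t=2 i2/i3:and.ALU;st.MEM ; 2-wide
t=3 i4:ld.MEM ; RAW r0
t=4 i5/i6:and.ALU;ld.MEM ; 2-wide
t=5 i7:st.MEM ; no-port MEM/MEM
t=6 i8:st.MEM ; no-port MEM/MEM
t=7 i9/i10:st.MEM;xor.ALU ; 2-wide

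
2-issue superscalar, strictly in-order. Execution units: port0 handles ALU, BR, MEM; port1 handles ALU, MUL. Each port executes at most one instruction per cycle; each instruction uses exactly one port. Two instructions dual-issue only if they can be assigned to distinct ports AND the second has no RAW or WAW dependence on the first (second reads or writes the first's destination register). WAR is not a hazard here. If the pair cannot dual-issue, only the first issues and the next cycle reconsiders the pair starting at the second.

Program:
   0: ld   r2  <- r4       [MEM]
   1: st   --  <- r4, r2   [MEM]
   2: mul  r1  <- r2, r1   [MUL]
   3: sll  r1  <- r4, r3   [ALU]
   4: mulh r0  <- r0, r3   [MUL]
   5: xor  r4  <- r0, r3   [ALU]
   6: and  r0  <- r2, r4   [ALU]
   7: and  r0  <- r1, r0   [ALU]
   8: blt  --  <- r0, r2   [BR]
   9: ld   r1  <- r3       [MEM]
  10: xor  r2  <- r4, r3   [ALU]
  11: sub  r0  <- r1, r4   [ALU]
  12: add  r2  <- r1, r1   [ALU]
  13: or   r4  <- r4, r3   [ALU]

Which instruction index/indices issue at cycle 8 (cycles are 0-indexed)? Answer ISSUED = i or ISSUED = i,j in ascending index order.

ISSUED = 11,12

t=0 i0:ld ; no-port MEM/MEM
t=1 i1+i2:st/mul ; pair
t=2 i3+i4:sll/mulh ; pair
t=3 i5:xor ; RAW r4
t=4 i6:and ; RAW+WAW r0
t=5 i7:and ; RAW r0
t=6 i8:blt ; no-port BR/MEM
t=7 i9+i10:ld/xor ; pair
t=8 i11+i12:sub/add ; pair
t=9 i13:or ; tail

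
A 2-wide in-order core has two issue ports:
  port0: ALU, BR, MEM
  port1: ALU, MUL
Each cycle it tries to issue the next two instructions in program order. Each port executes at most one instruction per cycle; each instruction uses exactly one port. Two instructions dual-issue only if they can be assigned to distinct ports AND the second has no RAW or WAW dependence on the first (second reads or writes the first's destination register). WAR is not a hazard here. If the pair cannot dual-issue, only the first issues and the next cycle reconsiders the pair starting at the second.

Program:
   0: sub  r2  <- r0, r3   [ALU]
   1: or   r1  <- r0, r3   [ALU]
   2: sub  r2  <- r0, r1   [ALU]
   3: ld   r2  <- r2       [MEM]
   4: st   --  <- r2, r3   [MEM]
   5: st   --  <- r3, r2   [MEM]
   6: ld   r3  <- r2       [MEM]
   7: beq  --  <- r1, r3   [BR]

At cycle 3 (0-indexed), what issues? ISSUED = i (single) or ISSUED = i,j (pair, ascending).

c0: i0&i1 sub.ALU+or.ALU  pair
c1: i2 sub.ALU  RAW+WAW r2
c2: i3 ld.MEM  no-port MEM/MEM
c3: i4 st.MEM  no-port MEM/MEM
c4: i5 st.MEM  no-port MEM/MEM
c5: i6 ld.MEM  no-port MEM/BR
c6: i7 beq.BR  tail

ISSUED = 4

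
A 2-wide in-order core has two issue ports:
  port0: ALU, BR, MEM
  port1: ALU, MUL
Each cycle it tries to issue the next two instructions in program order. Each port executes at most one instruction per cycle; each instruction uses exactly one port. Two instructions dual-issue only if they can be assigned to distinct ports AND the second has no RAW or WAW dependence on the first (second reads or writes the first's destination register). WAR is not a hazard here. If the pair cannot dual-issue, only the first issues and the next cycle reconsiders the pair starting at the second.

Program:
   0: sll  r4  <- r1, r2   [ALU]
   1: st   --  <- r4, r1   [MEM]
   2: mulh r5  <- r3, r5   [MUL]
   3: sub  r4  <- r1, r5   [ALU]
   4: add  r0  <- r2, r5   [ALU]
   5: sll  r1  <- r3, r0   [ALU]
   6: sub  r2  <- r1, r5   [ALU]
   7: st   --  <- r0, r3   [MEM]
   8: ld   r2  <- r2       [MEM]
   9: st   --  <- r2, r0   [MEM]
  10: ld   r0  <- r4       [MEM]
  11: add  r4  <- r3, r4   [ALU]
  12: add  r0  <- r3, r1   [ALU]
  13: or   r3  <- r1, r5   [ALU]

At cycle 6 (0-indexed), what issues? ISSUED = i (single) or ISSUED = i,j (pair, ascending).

c0: i0 sll  RAW r4
c1: i1/i2 st;mulh  pair
c2: i3/i4 sub;add  pair
c3: i5 sll  RAW r1
c4: i6/i7 sub;st  pair
c5: i8 ld  no-port MEM/MEM
c6: i9 st  no-port MEM/MEM
c7: i10/i11 ld;add  pair
c8: i12/i13 add;or  pair

ISSUED = 9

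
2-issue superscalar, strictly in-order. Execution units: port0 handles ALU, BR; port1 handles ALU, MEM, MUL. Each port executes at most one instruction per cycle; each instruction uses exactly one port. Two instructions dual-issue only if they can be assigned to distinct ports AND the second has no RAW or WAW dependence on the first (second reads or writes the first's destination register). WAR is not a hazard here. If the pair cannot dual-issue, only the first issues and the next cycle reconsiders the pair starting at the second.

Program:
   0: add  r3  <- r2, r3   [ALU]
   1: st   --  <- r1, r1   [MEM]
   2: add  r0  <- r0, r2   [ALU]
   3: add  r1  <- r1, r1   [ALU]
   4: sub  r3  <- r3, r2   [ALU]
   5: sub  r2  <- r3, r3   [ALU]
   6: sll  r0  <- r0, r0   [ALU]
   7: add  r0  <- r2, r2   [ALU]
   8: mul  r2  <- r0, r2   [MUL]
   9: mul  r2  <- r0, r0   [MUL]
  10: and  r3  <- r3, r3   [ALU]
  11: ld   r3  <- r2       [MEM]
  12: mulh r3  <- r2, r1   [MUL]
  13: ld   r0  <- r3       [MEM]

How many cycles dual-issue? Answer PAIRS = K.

PAIRS = 4

t=0 i0,i1:add+st ; dual
t=1 i2,i3:add+add ; dual
t=2 i4:sub ; RAW r3
t=3 i5,i6:sub+sll ; dual
t=4 i7:add ; RAW r0
t=5 i8:mul ; no-port MUL/MUL
t=6 i9,i10:mul+and ; dual
t=7 i11:ld ; no-port MEM/MUL
t=8 i12:mulh ; no-port MUL/MEM
t=9 i13:ld ; tail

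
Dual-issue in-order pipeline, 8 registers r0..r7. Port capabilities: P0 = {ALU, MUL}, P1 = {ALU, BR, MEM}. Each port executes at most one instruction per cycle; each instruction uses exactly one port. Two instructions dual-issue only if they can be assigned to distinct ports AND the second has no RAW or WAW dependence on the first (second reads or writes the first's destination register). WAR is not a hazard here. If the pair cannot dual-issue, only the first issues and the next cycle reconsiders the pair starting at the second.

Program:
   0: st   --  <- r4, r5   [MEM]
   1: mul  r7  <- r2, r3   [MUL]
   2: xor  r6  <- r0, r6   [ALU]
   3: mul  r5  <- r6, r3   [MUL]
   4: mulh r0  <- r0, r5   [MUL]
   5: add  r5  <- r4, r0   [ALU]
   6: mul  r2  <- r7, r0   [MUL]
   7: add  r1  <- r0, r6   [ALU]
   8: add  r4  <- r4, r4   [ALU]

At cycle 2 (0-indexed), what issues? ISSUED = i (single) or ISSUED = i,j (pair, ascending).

#0 head=0: st/mul i0/i1 dual
#1 head=2: xor i2 RAW r6
#2 head=3: mul i3 no-port MUL/MUL
#3 head=4: mulh i4 RAW r0
#4 head=5: add/mul i5/i6 dual
#5 head=7: add/add i7/i8 dual

ISSUED = 3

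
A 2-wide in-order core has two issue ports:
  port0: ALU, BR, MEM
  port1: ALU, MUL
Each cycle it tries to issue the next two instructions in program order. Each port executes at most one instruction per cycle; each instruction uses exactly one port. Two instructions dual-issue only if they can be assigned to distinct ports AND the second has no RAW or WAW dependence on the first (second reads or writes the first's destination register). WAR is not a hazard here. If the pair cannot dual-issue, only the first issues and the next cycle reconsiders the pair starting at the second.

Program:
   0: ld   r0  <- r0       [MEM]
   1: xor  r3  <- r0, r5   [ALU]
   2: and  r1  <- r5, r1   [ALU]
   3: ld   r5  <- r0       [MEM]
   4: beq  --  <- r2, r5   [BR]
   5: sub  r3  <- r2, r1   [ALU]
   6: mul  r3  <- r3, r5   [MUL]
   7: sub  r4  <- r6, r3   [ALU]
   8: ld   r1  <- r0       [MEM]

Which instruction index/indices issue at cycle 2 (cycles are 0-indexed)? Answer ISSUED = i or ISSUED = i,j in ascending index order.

c0: i0 ld.MEM  RAW r0
c1: i1&i2 xor.ALU and.ALU  2-wide
c2: i3 ld.MEM  no-port MEM/BR
c3: i4&i5 beq.BR sub.ALU  2-wide
c4: i6 mul.MUL  RAW r3
c5: i7&i8 sub.ALU ld.MEM  2-wide

ISSUED = 3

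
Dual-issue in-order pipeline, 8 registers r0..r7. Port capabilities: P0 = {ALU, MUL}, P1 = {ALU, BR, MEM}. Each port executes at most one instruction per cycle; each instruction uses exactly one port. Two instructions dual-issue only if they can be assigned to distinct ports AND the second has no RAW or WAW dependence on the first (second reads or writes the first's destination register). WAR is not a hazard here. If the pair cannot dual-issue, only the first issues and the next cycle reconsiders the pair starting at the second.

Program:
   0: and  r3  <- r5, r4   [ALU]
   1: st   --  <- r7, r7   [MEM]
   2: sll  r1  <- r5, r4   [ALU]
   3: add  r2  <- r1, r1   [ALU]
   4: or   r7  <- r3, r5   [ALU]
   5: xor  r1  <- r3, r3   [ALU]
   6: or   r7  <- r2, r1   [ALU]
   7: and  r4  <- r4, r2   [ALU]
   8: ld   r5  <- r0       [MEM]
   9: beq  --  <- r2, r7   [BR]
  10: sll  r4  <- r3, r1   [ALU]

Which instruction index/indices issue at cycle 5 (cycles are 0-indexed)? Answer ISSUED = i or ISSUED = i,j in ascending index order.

0. and.ALU;st.MEM @i0+i1  | 2-wide
1. sll.ALU @i2  | RAW r1
2. add.ALU;or.ALU @i3+i4  | 2-wide
3. xor.ALU @i5  | RAW r1
4. or.ALU;and.ALU @i6+i7  | 2-wide
5. ld.MEM @i8  | no-port MEM/BR
6. beq.BR;sll.ALU @i9+i10  | 2-wide

ISSUED = 8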